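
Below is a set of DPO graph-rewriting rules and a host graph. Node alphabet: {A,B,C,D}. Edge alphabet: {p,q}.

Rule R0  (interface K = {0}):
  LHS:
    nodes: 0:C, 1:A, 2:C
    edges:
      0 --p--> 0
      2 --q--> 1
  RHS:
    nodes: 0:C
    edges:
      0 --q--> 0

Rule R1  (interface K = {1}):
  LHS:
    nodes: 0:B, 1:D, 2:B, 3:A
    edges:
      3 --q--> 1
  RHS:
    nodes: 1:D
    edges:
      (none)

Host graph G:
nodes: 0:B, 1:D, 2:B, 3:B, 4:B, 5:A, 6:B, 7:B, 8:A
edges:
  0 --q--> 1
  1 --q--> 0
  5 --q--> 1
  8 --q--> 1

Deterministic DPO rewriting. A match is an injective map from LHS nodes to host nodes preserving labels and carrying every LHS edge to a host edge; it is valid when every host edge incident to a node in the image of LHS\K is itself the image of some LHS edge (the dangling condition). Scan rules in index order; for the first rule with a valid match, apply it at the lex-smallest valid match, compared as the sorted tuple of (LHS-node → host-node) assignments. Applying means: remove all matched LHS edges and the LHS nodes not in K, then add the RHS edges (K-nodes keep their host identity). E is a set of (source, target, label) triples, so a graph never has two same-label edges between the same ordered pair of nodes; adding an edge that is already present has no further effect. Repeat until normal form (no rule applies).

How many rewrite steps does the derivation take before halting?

Answer: 2

Rewrite trace:
start.  V:9 E:4  edges: 0-q->1 1-q->0 5-q->1 8-q->1
1. fire R1 via {0↦2, 1↦1, 2↦3, 3↦5}  →  V:6 E:3  edges: 0-q->1 1-q->0 8-q->1
2. fire R1 via {0↦4, 1↦1, 2↦6, 3↦8}  →  V:3 E:2  edges: 0-q->1 1-q->0
normal form: no rule applies after step 2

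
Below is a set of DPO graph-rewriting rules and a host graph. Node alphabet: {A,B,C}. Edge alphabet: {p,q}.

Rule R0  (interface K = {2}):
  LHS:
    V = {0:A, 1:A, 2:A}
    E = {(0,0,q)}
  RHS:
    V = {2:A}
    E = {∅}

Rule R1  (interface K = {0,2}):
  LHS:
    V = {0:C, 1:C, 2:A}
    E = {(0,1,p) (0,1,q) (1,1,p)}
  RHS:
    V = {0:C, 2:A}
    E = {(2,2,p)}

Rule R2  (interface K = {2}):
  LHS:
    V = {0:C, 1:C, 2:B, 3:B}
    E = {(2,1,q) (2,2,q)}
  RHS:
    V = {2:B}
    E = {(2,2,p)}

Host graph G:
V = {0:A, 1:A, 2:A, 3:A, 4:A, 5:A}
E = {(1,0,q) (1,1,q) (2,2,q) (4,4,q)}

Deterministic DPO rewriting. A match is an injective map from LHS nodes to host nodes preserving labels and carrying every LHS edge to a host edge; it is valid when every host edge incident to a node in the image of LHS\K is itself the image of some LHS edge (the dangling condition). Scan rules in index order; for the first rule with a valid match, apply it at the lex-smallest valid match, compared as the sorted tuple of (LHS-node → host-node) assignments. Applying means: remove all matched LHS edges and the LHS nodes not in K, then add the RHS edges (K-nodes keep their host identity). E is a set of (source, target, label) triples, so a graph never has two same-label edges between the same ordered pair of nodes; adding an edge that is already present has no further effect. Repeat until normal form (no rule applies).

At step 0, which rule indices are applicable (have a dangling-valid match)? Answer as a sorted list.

R0: 16 valid matches — {0↦2, 1↦3, 2↦0}, {0↦2, 1↦3, 2↦1}, {0↦2, 1↦3, 2↦4} (+13 more)
R1: no valid match — LHS pattern not found
R2: no valid match — LHS pattern not found

Answer: [R0]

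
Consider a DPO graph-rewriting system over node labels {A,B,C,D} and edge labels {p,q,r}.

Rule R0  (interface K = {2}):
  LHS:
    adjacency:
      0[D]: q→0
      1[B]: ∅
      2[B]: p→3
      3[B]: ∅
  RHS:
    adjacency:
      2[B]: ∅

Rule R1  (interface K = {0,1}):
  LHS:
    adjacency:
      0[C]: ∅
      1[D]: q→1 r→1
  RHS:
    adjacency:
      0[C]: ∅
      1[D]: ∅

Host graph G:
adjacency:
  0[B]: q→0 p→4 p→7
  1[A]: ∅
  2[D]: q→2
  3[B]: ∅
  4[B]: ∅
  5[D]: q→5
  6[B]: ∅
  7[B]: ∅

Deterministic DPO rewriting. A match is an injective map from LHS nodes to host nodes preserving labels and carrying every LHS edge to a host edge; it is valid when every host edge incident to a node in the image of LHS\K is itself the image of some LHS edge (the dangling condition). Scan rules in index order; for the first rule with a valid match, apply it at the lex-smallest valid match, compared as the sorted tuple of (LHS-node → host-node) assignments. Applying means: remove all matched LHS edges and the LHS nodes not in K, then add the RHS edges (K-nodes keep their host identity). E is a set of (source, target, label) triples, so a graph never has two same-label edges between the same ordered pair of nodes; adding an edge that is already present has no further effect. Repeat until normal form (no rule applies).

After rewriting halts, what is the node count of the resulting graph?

initial: |V|=8 |E|=5  E = 0-q->0 0-p->4 0-p->7 2-q->2 5-q->5
step 1: apply R0 at {0↦2, 1↦3, 2↦0, 3↦4}  → |V|=5 |E|=3  E = 0-q->0 0-p->7 5-q->5
step 2: apply R0 at {0↦5, 1↦6, 2↦0, 3↦7}  → |V|=2 |E|=1  E = 0-q->0
final graph: no rule applies after step 2
NF nodes: {0:B, 1:A}

Answer: 2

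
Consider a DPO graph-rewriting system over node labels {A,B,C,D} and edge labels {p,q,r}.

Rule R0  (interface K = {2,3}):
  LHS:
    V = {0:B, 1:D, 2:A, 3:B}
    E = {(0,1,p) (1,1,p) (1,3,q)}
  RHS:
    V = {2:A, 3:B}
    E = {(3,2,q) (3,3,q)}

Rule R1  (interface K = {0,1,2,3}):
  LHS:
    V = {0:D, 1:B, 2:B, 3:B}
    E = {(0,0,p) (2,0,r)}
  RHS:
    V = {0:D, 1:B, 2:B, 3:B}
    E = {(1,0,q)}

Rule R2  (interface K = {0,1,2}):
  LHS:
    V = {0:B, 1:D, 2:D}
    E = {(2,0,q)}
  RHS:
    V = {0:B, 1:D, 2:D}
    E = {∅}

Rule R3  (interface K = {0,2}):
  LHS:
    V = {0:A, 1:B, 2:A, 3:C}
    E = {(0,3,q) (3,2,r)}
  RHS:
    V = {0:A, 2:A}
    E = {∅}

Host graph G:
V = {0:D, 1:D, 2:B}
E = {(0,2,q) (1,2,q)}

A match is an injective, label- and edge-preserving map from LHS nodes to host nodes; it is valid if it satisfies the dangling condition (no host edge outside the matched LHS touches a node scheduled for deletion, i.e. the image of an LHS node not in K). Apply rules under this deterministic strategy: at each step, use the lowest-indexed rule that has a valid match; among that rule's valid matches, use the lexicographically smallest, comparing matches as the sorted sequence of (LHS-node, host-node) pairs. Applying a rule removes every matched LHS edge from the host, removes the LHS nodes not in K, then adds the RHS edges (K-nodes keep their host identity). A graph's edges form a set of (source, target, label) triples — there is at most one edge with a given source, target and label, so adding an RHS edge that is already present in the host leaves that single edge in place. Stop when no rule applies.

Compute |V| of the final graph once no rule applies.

Answer: 3

Rewrite trace:
[0] host  ⇒  3 nodes, 2 edges  {0-q->2 1-q->2}
[1] R2 @ {0↦2, 1↦0, 2↦1}  ⇒  3 nodes, 1 edges  {0-q->2}
[2] R2 @ {0↦2, 1↦1, 2↦0}  ⇒  3 nodes, 0 edges  {∅}
final graph: no rule applies after step 2
NF nodes: {0:D, 1:D, 2:B}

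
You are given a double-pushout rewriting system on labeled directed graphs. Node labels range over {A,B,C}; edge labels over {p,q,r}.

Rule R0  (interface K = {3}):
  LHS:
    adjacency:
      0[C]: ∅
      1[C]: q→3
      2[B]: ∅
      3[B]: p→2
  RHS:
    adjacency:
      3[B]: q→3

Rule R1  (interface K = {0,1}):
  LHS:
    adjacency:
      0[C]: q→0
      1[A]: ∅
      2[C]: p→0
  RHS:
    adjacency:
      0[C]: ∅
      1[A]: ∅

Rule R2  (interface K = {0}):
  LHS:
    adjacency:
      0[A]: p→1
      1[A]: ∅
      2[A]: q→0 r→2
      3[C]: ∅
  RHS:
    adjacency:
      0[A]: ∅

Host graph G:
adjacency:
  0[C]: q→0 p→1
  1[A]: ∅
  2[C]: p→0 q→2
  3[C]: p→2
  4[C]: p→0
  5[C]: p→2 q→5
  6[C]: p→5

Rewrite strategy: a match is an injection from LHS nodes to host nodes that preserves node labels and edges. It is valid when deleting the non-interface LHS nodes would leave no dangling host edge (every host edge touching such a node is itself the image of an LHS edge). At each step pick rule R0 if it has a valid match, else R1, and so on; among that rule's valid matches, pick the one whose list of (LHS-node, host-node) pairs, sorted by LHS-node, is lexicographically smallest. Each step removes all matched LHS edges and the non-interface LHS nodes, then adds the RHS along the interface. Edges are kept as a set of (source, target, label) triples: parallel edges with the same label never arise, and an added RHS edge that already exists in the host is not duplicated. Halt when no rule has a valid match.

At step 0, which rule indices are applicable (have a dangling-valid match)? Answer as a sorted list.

Answer: [R1]

Rewrite trace:
R0: no valid match — LHS pattern not found
R1: 3 valid matches — {0↦0, 1↦1, 2↦4}, {0↦2, 1↦1, 2↦3}, {0↦5, 1↦1, 2↦6}
R2: no valid match — LHS pattern not found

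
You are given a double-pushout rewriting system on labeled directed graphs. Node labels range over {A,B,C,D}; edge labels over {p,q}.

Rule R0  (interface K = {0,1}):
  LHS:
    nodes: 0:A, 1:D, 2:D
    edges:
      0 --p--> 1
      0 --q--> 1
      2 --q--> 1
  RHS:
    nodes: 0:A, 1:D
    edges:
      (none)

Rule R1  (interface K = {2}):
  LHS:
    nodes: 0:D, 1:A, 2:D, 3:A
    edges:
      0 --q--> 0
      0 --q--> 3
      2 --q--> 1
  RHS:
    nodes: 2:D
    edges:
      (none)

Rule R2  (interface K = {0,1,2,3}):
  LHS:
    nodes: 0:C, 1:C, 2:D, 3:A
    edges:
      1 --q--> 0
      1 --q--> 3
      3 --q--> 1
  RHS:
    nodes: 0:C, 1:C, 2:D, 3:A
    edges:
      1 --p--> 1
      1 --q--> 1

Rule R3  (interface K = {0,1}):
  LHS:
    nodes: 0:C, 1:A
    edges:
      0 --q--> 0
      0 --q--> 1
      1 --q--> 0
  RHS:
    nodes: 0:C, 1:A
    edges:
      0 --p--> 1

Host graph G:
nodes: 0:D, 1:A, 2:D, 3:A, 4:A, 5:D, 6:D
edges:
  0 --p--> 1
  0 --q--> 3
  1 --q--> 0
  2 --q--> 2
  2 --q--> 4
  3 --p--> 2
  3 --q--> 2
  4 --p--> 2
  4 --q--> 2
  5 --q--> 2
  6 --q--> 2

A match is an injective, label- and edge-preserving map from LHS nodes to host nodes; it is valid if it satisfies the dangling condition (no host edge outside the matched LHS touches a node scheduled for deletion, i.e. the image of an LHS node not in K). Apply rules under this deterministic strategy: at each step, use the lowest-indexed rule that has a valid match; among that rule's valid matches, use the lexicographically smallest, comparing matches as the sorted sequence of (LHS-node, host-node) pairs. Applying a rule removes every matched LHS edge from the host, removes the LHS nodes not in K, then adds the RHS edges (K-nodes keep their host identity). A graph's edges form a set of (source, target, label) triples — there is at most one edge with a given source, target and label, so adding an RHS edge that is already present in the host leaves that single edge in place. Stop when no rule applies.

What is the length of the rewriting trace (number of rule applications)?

Answer: 3

Rewrite trace:
start.  V:7 E:11  edges: 0-p->1 0-q->3 1-q->0 2-q->2 2-q->4 3-p->2 3-q->2 4-p->2 4-q->2 5-q->2 6-q->2
1. fire R0 via {0↦3, 1↦2, 2↦5}  →  V:6 E:8  edges: 0-p->1 0-q->3 1-q->0 2-q->2 2-q->4 4-p->2 4-q->2 6-q->2
2. fire R0 via {0↦4, 1↦2, 2↦6}  →  V:5 E:5  edges: 0-p->1 0-q->3 1-q->0 2-q->2 2-q->4
3. fire R1 via {0↦2, 1↦3, 2↦0, 3↦4}  →  V:2 E:2  edges: 0-p->1 1-q->0
normal form: no rule applies after step 3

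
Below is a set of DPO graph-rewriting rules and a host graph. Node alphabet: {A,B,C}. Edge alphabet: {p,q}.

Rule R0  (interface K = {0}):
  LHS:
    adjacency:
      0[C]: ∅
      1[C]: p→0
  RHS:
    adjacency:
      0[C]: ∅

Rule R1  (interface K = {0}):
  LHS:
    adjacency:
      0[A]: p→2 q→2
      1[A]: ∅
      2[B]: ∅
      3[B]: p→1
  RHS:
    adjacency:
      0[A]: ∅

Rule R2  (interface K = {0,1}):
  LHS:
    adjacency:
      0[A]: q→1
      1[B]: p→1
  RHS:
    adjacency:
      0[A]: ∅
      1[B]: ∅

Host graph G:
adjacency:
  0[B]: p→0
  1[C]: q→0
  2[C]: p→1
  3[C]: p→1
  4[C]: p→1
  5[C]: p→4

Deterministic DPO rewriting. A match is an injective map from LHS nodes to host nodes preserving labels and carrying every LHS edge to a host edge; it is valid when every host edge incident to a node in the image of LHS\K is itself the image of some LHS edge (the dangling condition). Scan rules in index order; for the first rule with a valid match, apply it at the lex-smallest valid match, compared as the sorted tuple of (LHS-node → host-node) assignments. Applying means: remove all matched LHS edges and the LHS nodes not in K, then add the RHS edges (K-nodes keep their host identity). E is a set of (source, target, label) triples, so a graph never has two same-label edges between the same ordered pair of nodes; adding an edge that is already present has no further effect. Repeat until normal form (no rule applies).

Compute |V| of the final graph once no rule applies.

start.  V:6 E:6  edges: 0-p->0 1-q->0 2-p->1 3-p->1 4-p->1 5-p->4
1. fire R0 via {0↦1, 1↦2}  →  V:5 E:5  edges: 0-p->0 1-q->0 3-p->1 4-p->1 5-p->4
2. fire R0 via {0↦1, 1↦3}  →  V:4 E:4  edges: 0-p->0 1-q->0 4-p->1 5-p->4
3. fire R0 via {0↦4, 1↦5}  →  V:3 E:3  edges: 0-p->0 1-q->0 4-p->1
4. fire R0 via {0↦1, 1↦4}  →  V:2 E:2  edges: 0-p->0 1-q->0
normal form: no rule applies after step 4
NF nodes: {0:B, 1:C}

Answer: 2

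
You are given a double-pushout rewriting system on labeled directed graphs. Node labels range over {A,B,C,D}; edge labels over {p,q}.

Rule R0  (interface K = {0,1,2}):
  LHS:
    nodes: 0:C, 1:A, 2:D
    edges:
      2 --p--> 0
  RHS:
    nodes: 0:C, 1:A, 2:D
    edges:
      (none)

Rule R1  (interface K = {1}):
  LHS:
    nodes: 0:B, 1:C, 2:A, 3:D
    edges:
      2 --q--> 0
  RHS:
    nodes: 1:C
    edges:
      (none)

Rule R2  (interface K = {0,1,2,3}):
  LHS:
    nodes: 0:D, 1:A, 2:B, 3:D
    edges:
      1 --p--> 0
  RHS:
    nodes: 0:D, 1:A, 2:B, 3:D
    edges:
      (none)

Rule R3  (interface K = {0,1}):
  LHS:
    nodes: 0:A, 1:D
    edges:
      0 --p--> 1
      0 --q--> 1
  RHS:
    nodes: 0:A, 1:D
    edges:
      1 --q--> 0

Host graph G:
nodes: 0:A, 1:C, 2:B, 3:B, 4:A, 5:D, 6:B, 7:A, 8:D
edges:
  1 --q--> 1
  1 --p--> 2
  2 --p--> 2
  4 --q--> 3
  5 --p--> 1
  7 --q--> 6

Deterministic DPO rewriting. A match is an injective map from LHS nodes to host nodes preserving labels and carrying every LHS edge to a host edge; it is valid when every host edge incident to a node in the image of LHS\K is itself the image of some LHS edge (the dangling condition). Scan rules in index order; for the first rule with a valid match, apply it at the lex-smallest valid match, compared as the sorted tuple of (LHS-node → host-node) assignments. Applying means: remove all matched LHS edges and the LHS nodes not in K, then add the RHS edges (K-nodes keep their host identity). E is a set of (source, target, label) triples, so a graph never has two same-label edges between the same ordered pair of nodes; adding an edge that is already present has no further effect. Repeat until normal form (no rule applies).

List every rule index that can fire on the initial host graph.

R0: 3 valid matches — {0↦1, 1↦0, 2↦5}, {0↦1, 1↦4, 2↦5}, {0↦1, 1↦7, 2↦5}
R1: 2 valid matches — {0↦3, 1↦1, 2↦4, 3↦8}, {0↦6, 1↦1, 2↦7, 3↦8}
R2: no valid match — LHS pattern not found
R3: no valid match — LHS pattern not found

Answer: [R0,R1]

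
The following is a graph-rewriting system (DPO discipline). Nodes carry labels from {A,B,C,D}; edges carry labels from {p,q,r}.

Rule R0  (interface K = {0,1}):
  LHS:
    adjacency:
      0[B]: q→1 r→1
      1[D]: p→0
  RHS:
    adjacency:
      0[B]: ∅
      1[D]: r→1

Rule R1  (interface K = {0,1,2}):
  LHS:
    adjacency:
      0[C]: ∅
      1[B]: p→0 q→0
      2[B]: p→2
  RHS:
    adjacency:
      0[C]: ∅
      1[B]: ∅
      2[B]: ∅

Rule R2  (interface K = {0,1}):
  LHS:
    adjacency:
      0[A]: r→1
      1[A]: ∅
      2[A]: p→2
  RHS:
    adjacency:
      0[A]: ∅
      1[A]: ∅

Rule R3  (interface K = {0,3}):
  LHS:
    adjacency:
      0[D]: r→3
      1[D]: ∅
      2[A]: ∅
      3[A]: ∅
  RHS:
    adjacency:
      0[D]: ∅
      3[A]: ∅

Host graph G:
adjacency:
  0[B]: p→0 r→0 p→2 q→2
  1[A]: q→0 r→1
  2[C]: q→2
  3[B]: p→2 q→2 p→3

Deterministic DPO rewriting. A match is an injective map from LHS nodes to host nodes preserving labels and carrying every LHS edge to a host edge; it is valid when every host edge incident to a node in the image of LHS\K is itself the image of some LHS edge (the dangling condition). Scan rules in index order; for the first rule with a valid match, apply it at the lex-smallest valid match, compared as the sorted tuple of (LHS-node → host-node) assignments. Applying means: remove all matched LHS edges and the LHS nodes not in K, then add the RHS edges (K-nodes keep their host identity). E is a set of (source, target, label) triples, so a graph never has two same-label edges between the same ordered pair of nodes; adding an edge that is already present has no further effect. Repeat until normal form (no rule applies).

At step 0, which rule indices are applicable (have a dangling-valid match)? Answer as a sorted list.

Answer: [R1]

Steps:
R0: no valid match — LHS pattern not found
R1: 2 valid matches — {0↦2, 1↦0, 2↦3}, {0↦2, 1↦3, 2↦0}
R2: no valid match — LHS pattern not found
R3: no valid match — LHS pattern not found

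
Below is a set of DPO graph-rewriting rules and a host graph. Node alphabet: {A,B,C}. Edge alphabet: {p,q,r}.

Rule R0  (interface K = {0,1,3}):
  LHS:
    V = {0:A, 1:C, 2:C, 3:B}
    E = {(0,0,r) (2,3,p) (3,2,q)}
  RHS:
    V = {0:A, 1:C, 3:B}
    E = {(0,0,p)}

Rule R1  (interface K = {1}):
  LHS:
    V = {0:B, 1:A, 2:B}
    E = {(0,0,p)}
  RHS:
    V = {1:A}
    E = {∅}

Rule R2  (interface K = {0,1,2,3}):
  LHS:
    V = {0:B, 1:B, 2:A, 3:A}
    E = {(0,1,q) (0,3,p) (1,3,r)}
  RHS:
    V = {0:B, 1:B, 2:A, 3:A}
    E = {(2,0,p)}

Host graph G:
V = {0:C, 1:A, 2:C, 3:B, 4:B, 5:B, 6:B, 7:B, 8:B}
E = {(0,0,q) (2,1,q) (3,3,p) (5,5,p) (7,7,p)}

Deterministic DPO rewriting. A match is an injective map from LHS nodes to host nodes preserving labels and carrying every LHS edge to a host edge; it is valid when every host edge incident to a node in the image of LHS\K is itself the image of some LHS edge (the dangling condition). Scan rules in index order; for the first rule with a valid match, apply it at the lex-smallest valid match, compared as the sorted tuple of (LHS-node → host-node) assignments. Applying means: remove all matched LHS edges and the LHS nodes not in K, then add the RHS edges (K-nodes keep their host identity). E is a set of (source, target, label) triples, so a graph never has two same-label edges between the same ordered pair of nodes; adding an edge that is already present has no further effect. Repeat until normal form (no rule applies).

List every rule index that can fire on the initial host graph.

Answer: [R1]

Derivation:
R0: no valid match — LHS pattern not found
R1: 9 valid matches — {0↦3, 1↦1, 2↦4}, {0↦3, 1↦1, 2↦6}, {0↦3, 1↦1, 2↦8} (+6 more)
R2: no valid match — LHS pattern not found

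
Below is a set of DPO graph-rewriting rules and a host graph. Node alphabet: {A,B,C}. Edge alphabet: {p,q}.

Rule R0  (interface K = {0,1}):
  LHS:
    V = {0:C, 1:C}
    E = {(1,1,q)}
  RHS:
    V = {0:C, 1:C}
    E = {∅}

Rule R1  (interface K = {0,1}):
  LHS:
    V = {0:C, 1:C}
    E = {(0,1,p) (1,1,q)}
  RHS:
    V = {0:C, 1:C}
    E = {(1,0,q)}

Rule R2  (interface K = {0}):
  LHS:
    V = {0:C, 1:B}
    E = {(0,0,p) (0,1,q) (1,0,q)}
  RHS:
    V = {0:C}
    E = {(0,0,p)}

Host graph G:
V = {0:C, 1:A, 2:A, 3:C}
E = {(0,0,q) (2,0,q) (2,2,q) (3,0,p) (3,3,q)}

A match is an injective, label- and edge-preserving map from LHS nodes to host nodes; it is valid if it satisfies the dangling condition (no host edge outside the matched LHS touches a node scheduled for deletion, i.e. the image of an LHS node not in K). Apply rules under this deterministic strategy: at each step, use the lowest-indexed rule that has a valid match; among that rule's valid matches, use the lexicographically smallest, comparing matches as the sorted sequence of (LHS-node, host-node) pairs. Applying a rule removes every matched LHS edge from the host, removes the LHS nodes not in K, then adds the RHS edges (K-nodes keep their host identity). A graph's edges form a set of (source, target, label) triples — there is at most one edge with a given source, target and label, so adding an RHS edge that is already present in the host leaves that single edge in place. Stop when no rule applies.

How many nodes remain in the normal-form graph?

initial: |V|=4 |E|=5  E = 0-q->0 2-q->0 2-q->2 3-p->0 3-q->3
step 1: apply R0 at {0↦0, 1↦3}  → |V|=4 |E|=4  E = 0-q->0 2-q->0 2-q->2 3-p->0
step 2: apply R0 at {0↦3, 1↦0}  → |V|=4 |E|=3  E = 2-q->0 2-q->2 3-p->0
halt: no rule applies after step 2
NF nodes: {0:C, 1:A, 2:A, 3:C}

Answer: 4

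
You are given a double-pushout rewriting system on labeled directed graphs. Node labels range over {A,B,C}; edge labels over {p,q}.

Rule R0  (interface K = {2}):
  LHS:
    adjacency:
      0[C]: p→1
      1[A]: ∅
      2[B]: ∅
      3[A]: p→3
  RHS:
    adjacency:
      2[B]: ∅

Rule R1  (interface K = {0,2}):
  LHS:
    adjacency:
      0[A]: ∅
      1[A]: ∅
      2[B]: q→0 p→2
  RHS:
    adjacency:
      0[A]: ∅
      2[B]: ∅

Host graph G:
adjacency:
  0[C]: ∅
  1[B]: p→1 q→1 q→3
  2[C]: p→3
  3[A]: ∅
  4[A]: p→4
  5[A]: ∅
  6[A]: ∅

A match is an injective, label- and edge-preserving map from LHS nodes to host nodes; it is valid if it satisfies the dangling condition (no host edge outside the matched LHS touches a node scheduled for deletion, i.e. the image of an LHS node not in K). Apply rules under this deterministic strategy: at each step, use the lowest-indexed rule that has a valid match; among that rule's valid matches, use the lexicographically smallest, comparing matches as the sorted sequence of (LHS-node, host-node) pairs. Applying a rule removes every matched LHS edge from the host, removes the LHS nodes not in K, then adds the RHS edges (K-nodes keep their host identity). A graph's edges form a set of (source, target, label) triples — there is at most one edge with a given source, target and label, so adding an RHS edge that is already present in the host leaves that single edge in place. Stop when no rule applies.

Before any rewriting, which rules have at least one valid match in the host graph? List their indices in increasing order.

R0: no valid match — 1 raw match, all fail dangling condition
R1: 2 valid matches — {0↦3, 1↦5, 2↦1}, {0↦3, 1↦6, 2↦1}

Answer: [R1]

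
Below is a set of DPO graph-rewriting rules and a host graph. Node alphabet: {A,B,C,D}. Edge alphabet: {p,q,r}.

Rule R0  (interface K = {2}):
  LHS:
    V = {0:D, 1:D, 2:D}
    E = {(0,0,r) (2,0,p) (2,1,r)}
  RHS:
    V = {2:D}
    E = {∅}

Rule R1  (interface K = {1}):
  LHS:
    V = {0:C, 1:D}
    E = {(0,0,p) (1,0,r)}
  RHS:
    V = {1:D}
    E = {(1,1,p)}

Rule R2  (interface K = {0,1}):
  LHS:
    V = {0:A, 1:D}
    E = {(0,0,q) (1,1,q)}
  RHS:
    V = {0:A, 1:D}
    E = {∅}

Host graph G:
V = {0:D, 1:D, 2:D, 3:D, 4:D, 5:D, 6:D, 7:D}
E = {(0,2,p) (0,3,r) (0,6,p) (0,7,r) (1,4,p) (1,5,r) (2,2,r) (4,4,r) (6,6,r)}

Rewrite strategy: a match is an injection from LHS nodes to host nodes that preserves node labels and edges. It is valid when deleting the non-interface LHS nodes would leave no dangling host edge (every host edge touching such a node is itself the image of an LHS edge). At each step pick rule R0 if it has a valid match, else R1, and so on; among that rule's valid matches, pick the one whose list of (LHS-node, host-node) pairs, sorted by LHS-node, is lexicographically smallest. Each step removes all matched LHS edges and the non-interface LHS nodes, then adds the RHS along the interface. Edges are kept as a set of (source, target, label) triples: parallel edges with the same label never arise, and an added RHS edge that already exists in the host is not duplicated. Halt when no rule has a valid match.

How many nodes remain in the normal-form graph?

Answer: 2

Steps:
[0] host  ⇒  8 nodes, 9 edges  {0-p->2 0-r->3 0-p->6 0-r->7 1-p->4 1-r->5 2-r->2 4-r->4 6-r->6}
[1] R0 @ {0↦2, 1↦3, 2↦0}  ⇒  6 nodes, 6 edges  {0-p->6 0-r->7 1-p->4 1-r->5 4-r->4 6-r->6}
[2] R0 @ {0↦4, 1↦5, 2↦1}  ⇒  4 nodes, 3 edges  {0-p->6 0-r->7 6-r->6}
[3] R0 @ {0↦6, 1↦7, 2↦0}  ⇒  2 nodes, 0 edges  {∅}
final graph: no rule applies after step 3
NF nodes: {0:D, 1:D}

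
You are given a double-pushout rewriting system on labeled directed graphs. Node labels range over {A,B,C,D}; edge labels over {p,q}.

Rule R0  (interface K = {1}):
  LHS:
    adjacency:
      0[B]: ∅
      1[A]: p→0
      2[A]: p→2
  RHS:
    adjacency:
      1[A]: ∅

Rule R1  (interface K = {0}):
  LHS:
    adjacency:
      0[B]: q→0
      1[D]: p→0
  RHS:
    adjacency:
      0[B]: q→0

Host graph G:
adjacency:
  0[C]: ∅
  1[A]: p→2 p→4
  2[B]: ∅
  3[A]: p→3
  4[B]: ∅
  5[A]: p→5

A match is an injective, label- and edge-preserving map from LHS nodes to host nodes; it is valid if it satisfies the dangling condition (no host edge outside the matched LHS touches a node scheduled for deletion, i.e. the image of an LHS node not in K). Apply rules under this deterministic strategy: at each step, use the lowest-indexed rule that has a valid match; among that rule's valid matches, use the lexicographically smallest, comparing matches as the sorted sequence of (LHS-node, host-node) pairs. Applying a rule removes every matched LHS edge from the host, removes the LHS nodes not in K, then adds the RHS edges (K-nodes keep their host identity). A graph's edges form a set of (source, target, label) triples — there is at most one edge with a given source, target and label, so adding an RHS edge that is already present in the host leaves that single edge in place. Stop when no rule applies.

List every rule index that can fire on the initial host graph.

Answer: [R0]

Rewrite trace:
R0: 4 valid matches — {0↦2, 1↦1, 2↦3}, {0↦2, 1↦1, 2↦5}, {0↦4, 1↦1, 2↦3} (+1 more)
R1: no valid match — LHS pattern not found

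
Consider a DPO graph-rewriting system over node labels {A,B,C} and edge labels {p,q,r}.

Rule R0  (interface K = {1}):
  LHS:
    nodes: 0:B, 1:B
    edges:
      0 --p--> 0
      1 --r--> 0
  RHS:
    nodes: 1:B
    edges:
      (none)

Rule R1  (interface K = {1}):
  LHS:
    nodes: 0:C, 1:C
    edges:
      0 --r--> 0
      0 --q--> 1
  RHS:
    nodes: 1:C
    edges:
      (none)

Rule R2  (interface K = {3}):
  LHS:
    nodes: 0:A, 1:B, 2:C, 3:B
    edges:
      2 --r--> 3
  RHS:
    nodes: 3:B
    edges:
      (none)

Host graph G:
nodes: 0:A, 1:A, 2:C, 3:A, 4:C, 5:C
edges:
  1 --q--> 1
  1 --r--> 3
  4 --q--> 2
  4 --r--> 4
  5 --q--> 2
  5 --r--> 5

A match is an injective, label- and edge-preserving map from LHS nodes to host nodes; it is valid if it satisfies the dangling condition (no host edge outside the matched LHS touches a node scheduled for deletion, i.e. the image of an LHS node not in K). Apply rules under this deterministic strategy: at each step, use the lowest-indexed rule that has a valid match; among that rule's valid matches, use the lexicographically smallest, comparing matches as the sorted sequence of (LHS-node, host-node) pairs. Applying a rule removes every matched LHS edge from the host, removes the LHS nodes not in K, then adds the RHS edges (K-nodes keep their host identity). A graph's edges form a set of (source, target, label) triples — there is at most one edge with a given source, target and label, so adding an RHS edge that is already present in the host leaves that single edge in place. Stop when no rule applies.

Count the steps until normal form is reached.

Answer: 2

Derivation:
initial: |V|=6 |E|=6  E = 1-q->1 1-r->3 4-q->2 4-r->4 5-q->2 5-r->5
step 1: apply R1 at {0↦4, 1↦2}  → |V|=5 |E|=4  E = 1-q->1 1-r->3 5-q->2 5-r->5
step 2: apply R1 at {0↦5, 1↦2}  → |V|=4 |E|=2  E = 1-q->1 1-r->3
normal form: no rule applies after step 2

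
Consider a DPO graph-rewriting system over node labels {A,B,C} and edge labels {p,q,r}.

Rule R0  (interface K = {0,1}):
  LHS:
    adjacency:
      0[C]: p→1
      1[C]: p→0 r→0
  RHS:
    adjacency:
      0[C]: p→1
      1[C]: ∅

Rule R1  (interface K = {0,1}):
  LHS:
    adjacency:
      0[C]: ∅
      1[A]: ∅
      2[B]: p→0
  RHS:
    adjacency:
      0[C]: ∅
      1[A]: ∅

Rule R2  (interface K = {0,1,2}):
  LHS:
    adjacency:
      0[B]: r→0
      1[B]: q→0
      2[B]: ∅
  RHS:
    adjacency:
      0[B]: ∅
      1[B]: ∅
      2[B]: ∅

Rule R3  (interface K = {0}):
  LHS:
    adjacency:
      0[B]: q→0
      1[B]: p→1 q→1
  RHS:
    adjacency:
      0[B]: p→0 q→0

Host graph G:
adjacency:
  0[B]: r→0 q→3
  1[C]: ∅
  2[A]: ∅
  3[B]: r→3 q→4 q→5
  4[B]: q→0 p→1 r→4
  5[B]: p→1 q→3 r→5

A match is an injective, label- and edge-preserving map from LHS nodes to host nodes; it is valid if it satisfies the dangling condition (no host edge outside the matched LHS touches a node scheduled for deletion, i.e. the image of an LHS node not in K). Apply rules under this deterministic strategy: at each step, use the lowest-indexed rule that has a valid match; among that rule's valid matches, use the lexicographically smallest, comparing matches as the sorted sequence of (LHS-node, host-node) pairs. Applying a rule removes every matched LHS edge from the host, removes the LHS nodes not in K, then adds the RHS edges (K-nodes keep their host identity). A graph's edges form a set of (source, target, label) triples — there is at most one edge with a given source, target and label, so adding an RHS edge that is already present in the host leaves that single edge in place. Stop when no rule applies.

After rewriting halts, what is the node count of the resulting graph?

initial: |V|=6 |E|=11  E = 0-r->0 0-q->3 3-r->3 3-q->4 3-q->5 4-q->0 4-p->1 4-r->4 5-p->1 5-q->3 5-r->5
step 1: apply R2 at {0↦0, 1↦4, 2↦3}  → |V|=6 |E|=9  E = 0-q->3 3-r->3 3-q->4 3-q->5 4-p->1 4-r->4 5-p->1 5-q->3 5-r->5
step 2: apply R2 at {0↦3, 1↦0, 2↦4}  → |V|=6 |E|=7  E = 3-q->4 3-q->5 4-p->1 4-r->4 5-p->1 5-q->3 5-r->5
step 3: apply R2 at {0↦4, 1↦3, 2↦0}  → |V|=6 |E|=5  E = 3-q->5 4-p->1 5-p->1 5-q->3 5-r->5
step 4: apply R1 at {0↦1, 1↦2, 2↦4}  → |V|=5 |E|=4  E = 3-q->5 5-p->1 5-q->3 5-r->5
step 5: apply R2 at {0↦5, 1↦3, 2↦0}  → |V|=5 |E|=2  E = 5-p->1 5-q->3
final graph: no rule applies after step 5
NF nodes: {0:B, 1:C, 2:A, 3:B, 5:B}

Answer: 5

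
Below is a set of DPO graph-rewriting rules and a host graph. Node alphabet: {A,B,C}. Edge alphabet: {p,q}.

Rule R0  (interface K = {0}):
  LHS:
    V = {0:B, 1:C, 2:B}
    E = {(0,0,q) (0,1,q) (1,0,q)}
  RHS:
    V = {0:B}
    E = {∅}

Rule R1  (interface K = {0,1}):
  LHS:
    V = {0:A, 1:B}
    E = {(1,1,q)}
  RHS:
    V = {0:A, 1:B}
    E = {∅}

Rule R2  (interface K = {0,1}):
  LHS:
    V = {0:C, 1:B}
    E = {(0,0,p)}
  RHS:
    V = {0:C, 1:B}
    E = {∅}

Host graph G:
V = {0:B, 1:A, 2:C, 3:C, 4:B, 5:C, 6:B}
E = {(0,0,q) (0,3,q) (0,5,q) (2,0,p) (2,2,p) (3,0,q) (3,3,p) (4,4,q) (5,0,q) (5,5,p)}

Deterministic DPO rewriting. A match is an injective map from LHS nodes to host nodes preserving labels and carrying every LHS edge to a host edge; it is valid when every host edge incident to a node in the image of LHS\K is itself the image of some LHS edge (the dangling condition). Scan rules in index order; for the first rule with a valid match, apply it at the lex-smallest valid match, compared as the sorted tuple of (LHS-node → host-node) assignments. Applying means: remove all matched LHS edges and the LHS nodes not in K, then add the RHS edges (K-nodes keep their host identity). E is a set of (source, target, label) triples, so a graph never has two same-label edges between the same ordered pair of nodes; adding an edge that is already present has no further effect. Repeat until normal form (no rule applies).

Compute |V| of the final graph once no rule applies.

[0] host  ⇒  7 nodes, 10 edges  {0-q->0 0-q->3 0-q->5 2-p->0 2-p->2 3-q->0 3-p->3 4-q->4 5-q->0 5-p->5}
[1] R1 @ {0↦1, 1↦0}  ⇒  7 nodes, 9 edges  {0-q->3 0-q->5 2-p->0 2-p->2 3-q->0 3-p->3 4-q->4 5-q->0 5-p->5}
[2] R1 @ {0↦1, 1↦4}  ⇒  7 nodes, 8 edges  {0-q->3 0-q->5 2-p->0 2-p->2 3-q->0 3-p->3 5-q->0 5-p->5}
[3] R2 @ {0↦2, 1↦0}  ⇒  7 nodes, 7 edges  {0-q->3 0-q->5 2-p->0 3-q->0 3-p->3 5-q->0 5-p->5}
[4] R2 @ {0↦3, 1↦0}  ⇒  7 nodes, 6 edges  {0-q->3 0-q->5 2-p->0 3-q->0 5-q->0 5-p->5}
[5] R2 @ {0↦5, 1↦0}  ⇒  7 nodes, 5 edges  {0-q->3 0-q->5 2-p->0 3-q->0 5-q->0}
halt: no rule applies after step 5
NF nodes: {0:B, 1:A, 2:C, 3:C, 4:B, 5:C, 6:B}

Answer: 7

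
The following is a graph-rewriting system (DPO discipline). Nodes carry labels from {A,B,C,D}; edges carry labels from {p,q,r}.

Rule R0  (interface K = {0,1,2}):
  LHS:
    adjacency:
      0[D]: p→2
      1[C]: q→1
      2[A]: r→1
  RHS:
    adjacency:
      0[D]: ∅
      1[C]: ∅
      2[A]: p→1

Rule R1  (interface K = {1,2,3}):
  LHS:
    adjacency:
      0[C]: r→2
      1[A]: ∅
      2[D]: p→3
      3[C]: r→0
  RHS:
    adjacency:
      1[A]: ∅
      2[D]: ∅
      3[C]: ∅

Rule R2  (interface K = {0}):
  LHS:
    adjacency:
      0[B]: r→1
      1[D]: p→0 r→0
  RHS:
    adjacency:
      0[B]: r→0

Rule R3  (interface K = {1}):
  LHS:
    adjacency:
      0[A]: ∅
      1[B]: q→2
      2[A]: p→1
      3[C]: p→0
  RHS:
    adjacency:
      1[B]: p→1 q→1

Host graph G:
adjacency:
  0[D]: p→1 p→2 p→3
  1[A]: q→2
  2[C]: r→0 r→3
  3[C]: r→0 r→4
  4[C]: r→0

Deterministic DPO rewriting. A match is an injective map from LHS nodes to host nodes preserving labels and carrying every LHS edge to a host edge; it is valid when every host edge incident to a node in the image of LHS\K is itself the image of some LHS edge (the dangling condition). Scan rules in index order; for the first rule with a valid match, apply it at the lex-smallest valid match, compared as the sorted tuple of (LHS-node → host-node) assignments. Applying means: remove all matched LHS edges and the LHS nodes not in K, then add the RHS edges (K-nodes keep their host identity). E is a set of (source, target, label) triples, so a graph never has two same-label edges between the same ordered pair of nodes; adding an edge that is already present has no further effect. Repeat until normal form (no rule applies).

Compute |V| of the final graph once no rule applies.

Answer: 3

Derivation:
start.  V:5 E:9  edges: 0-p->1 0-p->2 0-p->3 1-q->2 2-r->0 2-r->3 3-r->0 3-r->4 4-r->0
1. fire R1 via {0↦4, 1↦1, 2↦0, 3↦3}  →  V:4 E:6  edges: 0-p->1 0-p->2 1-q->2 2-r->0 2-r->3 3-r->0
2. fire R1 via {0↦3, 1↦1, 2↦0, 3↦2}  →  V:3 E:3  edges: 0-p->1 1-q->2 2-r->0
halt: no rule applies after step 2
NF nodes: {0:D, 1:A, 2:C}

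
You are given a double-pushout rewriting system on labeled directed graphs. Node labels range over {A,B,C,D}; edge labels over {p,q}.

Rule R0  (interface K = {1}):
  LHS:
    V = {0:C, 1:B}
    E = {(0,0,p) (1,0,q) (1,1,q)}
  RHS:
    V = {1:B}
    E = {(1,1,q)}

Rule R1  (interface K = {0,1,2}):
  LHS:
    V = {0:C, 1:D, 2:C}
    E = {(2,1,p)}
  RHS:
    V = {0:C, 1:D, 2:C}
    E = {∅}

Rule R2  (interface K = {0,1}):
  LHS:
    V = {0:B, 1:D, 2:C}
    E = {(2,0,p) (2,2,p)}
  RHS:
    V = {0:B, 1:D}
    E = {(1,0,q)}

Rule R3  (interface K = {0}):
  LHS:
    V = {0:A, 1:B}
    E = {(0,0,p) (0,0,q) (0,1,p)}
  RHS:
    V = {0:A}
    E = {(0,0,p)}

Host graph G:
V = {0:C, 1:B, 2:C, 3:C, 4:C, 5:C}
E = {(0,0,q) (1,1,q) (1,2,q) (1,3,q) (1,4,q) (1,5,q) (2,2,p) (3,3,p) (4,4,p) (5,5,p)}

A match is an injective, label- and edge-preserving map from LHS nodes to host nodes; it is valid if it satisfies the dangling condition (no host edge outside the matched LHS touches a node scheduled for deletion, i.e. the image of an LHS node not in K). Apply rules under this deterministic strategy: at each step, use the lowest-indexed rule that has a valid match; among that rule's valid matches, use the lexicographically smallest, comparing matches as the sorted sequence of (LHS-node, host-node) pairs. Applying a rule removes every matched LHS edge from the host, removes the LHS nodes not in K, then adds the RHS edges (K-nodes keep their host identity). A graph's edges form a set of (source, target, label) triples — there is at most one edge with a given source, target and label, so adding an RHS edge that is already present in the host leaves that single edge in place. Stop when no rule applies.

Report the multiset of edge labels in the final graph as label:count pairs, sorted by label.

start.  V:6 E:10  edges: 0-q->0 1-q->1 1-q->2 1-q->3 1-q->4 1-q->5 2-p->2 3-p->3 4-p->4 5-p->5
1. fire R0 via {0↦2, 1↦1}  →  V:5 E:8  edges: 0-q->0 1-q->1 1-q->3 1-q->4 1-q->5 3-p->3 4-p->4 5-p->5
2. fire R0 via {0↦3, 1↦1}  →  V:4 E:6  edges: 0-q->0 1-q->1 1-q->4 1-q->5 4-p->4 5-p->5
3. fire R0 via {0↦4, 1↦1}  →  V:3 E:4  edges: 0-q->0 1-q->1 1-q->5 5-p->5
4. fire R0 via {0↦5, 1↦1}  →  V:2 E:2  edges: 0-q->0 1-q->1
normal form: no rule applies after step 4
NF edges: [(0, 0, 'q'), (1, 1, 'q')]

Answer: q:2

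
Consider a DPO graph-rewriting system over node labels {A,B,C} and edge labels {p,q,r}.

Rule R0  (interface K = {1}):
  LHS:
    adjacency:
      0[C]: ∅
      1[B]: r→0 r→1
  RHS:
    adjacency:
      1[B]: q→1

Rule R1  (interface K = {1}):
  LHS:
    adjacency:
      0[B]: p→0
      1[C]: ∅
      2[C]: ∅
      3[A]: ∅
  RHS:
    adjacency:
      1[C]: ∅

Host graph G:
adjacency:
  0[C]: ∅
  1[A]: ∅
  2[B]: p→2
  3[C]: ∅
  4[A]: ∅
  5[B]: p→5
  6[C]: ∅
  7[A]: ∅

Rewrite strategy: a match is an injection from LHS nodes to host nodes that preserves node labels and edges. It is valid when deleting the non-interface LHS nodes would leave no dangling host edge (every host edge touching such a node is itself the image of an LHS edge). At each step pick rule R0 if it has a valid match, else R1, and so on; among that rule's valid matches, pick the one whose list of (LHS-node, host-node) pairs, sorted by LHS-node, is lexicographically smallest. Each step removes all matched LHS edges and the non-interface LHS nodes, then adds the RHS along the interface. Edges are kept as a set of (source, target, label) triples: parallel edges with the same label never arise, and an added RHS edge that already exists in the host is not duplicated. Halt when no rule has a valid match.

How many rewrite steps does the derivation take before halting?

start.  V:8 E:2  edges: 2-p->2 5-p->5
1. fire R1 via {0↦2, 1↦0, 2↦3, 3↦1}  →  V:5 E:1  edges: 5-p->5
2. fire R1 via {0↦5, 1↦0, 2↦6, 3↦4}  →  V:2 E:0  edges: ∅
final graph: no rule applies after step 2

Answer: 2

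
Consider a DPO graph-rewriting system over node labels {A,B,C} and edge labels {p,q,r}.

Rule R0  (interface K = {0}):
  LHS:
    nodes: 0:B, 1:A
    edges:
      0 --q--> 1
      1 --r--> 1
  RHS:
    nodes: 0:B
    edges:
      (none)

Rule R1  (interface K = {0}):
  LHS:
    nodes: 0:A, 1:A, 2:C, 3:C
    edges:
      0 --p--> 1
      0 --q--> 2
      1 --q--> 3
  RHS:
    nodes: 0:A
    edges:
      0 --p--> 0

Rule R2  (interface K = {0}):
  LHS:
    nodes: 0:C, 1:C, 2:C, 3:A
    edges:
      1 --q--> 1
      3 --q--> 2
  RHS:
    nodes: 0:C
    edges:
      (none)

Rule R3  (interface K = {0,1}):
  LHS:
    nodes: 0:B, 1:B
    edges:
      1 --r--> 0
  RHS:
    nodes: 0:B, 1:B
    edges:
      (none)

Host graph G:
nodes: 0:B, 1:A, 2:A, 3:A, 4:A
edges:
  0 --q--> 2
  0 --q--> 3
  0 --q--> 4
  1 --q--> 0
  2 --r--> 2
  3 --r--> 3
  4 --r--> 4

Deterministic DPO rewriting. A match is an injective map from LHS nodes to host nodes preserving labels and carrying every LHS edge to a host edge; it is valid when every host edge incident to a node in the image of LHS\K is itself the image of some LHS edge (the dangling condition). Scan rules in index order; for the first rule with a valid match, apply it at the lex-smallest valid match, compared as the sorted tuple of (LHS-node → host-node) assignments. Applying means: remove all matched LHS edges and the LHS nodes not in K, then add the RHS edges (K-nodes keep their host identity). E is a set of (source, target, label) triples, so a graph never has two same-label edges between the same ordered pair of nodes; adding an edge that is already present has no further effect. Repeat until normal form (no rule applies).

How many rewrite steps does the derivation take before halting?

Answer: 3

Rewrite trace:
[0] host  ⇒  5 nodes, 7 edges  {0-q->2 0-q->3 0-q->4 1-q->0 2-r->2 3-r->3 4-r->4}
[1] R0 @ {0↦0, 1↦2}  ⇒  4 nodes, 5 edges  {0-q->3 0-q->4 1-q->0 3-r->3 4-r->4}
[2] R0 @ {0↦0, 1↦3}  ⇒  3 nodes, 3 edges  {0-q->4 1-q->0 4-r->4}
[3] R0 @ {0↦0, 1↦4}  ⇒  2 nodes, 1 edges  {1-q->0}
final graph: no rule applies after step 3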